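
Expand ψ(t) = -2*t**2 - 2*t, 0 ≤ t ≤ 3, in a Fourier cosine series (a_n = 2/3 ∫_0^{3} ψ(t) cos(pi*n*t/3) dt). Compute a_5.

96/(25*pi**2)

a_5 = 2/3 ∫_0^{3} (-2*t**2 - 2*t) cos(5*pi*t/3) dt.
Integrating by parts twice (tabular method), an antiderivative of (-2*t**2 - 2*t) cos(5*pi*t/3) is -6*t**2*sin(5*pi*t/3)/(5*pi) - 6*t*sin(5*pi*t/3)/(5*pi) - 36*t*cos(5*pi*t/3)/(25*pi**2) + 108*sin(5*pi*t/3)/(125*pi**3) - 18*cos(5*pi*t/3)/(25*pi**2); evaluating from 0 to 3: ∫_{0}^{3} (-2*t**2 - 2*t) cos(5*pi*t/3) dt = (126/(25*pi**2)) - (-18/(25*pi**2)) = 144/(25*pi**2).
Hence a_5 = (2/3)·(144/(25*pi**2)) = 96/(25*pi**2).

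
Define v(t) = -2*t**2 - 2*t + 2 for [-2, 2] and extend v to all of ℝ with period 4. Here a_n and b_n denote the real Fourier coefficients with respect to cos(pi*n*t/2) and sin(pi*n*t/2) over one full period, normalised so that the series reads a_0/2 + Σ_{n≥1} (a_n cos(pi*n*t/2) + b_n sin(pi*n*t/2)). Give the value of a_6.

-8/(9*pi**2)

a_6 = 1/2 ∫_{-2}^{2} v(t) cos(3*pi*t) dt.
Integrating by parts twice (tabular method), an antiderivative of (-2*t**2 - 2*t + 2) cos(3*pi*t) is -2*t**2*sin(3*pi*t)/(3*pi) - 2*t*sin(3*pi*t)/(3*pi) - 4*t*cos(3*pi*t)/(9*pi**2) + 4*sin(3*pi*t)/(27*pi**3) + 2*sin(3*pi*t)/(3*pi) - 2*cos(3*pi*t)/(9*pi**2); evaluating from -2 to 2: ∫_{-2}^{2} (-2*t**2 - 2*t + 2) cos(3*pi*t) dt = (-10/(9*pi**2)) - (2/(3*pi**2)) = -16/(9*pi**2).
Hence a_6 = (1/2)·(-16/(9*pi**2)) = -8/(9*pi**2).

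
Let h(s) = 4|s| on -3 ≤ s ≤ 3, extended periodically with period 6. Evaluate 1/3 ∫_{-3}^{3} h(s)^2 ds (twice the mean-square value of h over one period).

96

1/3 ∫_{-3}^{3} h(s)^2 ds = 1/3 · (288) = 96.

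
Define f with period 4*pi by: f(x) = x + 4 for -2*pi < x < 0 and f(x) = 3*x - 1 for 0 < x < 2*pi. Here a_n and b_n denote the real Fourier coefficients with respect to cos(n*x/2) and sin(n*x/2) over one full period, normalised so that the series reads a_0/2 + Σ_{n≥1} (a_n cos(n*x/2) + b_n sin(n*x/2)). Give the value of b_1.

b_1 = (1/(2*pi)) ∫_{-2*pi}^{2*pi} f(x) sin(x/2) dx.
Split the integral at the breakpoints.
Integrating by parts (boundary term plus one more integral), an antiderivative of (x + 4) sin(x/2) is -2*x*cos(x/2) + 4*sin(x/2) - 8*cos(x/2); evaluating from -2*pi to 0: ∫_{-2*pi}^{0} (x + 4) sin(x/2) dx = (-8) - (8 - 4*pi) = -16 + 4*pi.
Integrating by parts (boundary term plus one more integral), an antiderivative of (3*x - 1) sin(x/2) is -6*x*cos(x/2) + 12*sin(x/2) + 2*cos(x/2); evaluating from 0 to 2*pi: ∫_{0}^{2*pi} (3*x - 1) sin(x/2) dx = (-2 + 12*pi) - (2) = -4 + 12*pi.
Summing the pieces and multiplying by (1/(2*pi)) gives b_1 = 8 - 10/pi.

8 - 10/pi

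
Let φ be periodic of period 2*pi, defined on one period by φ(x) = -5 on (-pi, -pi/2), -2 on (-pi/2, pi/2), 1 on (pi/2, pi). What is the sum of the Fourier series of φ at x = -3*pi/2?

-1/2

x = -3*pi/2 differs from x = pi/2 by -1 full period(s), and the series is 2*pi-periodic.
At x = pi/2 the one-sided limits are φ(pi/2^-) = -2 and φ(pi/2^+) = 1.
By Dirichlet's theorem the series converges to their average, [(-2) + (1)]/2 = -1/2.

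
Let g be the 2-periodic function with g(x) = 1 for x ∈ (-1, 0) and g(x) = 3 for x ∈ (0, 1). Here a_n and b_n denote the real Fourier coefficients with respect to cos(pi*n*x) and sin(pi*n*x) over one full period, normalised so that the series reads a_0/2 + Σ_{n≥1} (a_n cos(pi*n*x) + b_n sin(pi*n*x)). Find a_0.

4

a_0 = ∫_{-1}^{1} g(x) dx = 4.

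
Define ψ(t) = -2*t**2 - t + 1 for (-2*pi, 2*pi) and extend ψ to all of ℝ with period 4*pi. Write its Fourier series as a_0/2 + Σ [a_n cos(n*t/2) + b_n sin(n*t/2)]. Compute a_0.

a_0 = (1/(2*pi)) ∫_{-2*pi}^{2*pi} ψ(t) dt = (1/(2*pi)) · (-32*pi**3/3 + 4*pi) = 2 - 16*pi**2/3.

2 - 16*pi**2/3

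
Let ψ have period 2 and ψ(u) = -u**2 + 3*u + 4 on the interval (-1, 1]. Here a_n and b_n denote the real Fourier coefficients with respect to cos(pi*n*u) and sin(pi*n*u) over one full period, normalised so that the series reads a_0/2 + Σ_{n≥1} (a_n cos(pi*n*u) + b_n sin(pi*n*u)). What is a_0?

a_0 = ∫_{-1}^{1} ψ(u) du = 22/3.

22/3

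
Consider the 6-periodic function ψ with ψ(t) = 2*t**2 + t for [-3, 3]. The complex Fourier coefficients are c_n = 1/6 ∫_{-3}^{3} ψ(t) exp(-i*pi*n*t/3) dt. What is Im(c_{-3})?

1/pi

Since ψ is real-valued, Im(c_{-3}) = -1/6 ∫_{-3}^{3} ψ(t) sin(-pi*t) dt = b_{3}/2.
Integrating by parts twice (tabular method), an antiderivative of (2*t**2 + t) sin(-pi*t) is 2*t**2*cos(pi*t)/pi - 4*t*sin(pi*t)/pi**2 + t*cos(pi*t)/pi - sin(pi*t)/pi**2 - 4*cos(pi*t)/pi**3; evaluating from -3 to 3: ∫_{-3}^{3} (2*t**2 + t) sin(-pi*t) dt = (-21/pi + 4/pi**3) - (-15/pi + 4/pi**3) = -6/pi.
Hence Im(c_{-3}) = (-1/6)·(-6/pi) = 1/pi.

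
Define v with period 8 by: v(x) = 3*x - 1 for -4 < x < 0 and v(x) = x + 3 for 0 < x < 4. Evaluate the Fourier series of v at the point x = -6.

x = -6 differs from x = 2 by -1 full period(s), and the series is 8-periodic.
v is continuous at x = 2 with value 5, so the series converges to 5 there.

5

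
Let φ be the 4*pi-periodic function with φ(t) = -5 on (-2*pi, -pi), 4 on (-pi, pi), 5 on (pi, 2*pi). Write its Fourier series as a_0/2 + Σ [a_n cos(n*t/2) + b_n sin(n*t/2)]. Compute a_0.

4

a_0 = (1/(2*pi)) ∫_{-2*pi}^{2*pi} φ(t) dt = (1/(2*pi)) · (8*pi) = 4.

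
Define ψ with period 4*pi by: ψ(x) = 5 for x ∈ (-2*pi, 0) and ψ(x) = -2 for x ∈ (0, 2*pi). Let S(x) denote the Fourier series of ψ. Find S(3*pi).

5

x = 3*pi differs from x = -pi by 1 full period(s), and the series is 4*pi-periodic.
ψ is continuous at x = -pi with value 5, so the series converges to 5 there.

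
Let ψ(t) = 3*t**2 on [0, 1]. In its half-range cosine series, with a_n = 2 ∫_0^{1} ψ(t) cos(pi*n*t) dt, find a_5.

a_5 = 2 ∫_0^{1} (3*t**2) cos(5*pi*t) dt.
Integrating by parts twice (tabular method), an antiderivative of (3*t**2) cos(5*pi*t) is 3*t**2*sin(5*pi*t)/(5*pi) + 6*t*cos(5*pi*t)/(25*pi**2) - 6*sin(5*pi*t)/(125*pi**3); evaluating from 0 to 1: ∫_{0}^{1} (3*t**2) cos(5*pi*t) dt = (-6/(25*pi**2)) - (0) = -6/(25*pi**2).
Hence a_5 = 2·(-6/(25*pi**2)) = -12/(25*pi**2).

-12/(25*pi**2)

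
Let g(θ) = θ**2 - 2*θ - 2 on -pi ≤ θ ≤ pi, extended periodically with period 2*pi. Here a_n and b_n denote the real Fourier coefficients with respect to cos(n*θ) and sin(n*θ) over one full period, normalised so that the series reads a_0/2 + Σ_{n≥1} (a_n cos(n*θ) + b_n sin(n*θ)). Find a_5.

-4/25

a_5 = 1/pi ∫_{-pi}^{pi} g(θ) cos(5*θ) dθ.
Integrating by parts twice (tabular method), an antiderivative of (θ**2 - 2*θ - 2) cos(5*θ) is θ**2*sin(5*θ)/5 - 2*θ*sin(5*θ)/5 + 2*θ*cos(5*θ)/25 - 52*sin(5*θ)/125 - 2*cos(5*θ)/25; evaluating from -pi to pi: ∫_{-pi}^{pi} (θ**2 - 2*θ - 2) cos(5*θ) dθ = (2/25 - 2*pi/25) - (2/25 + 2*pi/25) = -4*pi/25.
Hence a_5 = (1/pi)·(-4*pi/25) = -4/25.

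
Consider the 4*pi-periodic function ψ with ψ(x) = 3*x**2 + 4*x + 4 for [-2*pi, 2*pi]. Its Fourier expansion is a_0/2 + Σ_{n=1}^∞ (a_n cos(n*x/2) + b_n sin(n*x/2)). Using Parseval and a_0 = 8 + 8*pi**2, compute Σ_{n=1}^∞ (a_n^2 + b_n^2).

Parseval: a_0^2/2 + Σ_{n≥1} (a_n^2+b_n^2) = (1/(2*pi)) ∫_{-2*pi}^{2*pi} ψ(x)^2 dx = 32 + 320*pi**2/3 + 288*pi**4/5.
Subtract a_0^2/2 = 32*(1 + pi**2)**2: Σ (a_n^2+b_n^2) = 128*pi**2*(5 + 3*pi**2)/15.

128*pi**2*(5 + 3*pi**2)/15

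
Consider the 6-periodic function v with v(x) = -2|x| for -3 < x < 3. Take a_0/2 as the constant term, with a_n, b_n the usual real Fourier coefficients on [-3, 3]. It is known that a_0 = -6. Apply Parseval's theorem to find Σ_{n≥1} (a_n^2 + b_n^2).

6

Parseval: a_0^2/2 + Σ_{n≥1} (a_n^2+b_n^2) = 1/3 ∫_{-3}^{3} v(x)^2 dx = 24.
Subtract a_0^2/2 = 18: Σ (a_n^2+b_n^2) = 6.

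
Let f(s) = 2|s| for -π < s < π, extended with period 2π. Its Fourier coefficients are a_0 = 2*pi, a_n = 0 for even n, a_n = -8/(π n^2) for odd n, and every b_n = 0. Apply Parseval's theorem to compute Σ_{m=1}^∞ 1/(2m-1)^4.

Parseval: a_0^2/2 + Σ a_n^2 = (1/π) ∫_{-π}^{π} f(s)^2 ds = 8*pi**2/3.
Subtract a_0^2/2 = 2*pi**2: Σ a_n^2 = 2*pi**2/3.
Only odd n contribute, with a_n^2 = 64/(π^2 n^4), so Σ_{m≥1} 1/(2m-1)^4 = π^2·(2*pi**2/3)/64 = pi**4/96.

pi**4/96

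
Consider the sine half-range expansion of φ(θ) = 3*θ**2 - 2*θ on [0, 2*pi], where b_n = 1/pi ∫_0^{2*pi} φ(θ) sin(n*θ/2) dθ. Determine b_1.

b_1 = 1/pi ∫_0^{2*pi} (3*θ**2 - 2*θ) sin(θ/2) dθ.
Integrating by parts twice (tabular method), an antiderivative of (3*θ**2 - 2*θ) sin(θ/2) is -6*θ**2*cos(θ/2) + 24*θ*sin(θ/2) + 4*θ*cos(θ/2) - 8*sin(θ/2) + 48*cos(θ/2); evaluating from 0 to 2*pi: ∫_{0}^{2*pi} (3*θ**2 - 2*θ) sin(θ/2) dθ = (-48 - 8*pi + 24*pi**2) - (48) = -96 - 8*pi + 24*pi**2.
Hence b_1 = (1/pi)·(-96 - 8*pi + 24*pi**2) = -96/pi - 8 + 24*pi.

-96/pi - 8 + 24*pi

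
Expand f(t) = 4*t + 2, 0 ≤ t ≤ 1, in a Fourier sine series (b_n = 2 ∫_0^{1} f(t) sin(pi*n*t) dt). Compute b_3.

b_3 = 2 ∫_0^{1} (4*t + 2) sin(3*pi*t) dt.
Integrating by parts (boundary term plus one more integral), an antiderivative of (4*t + 2) sin(3*pi*t) is -4*t*cos(3*pi*t)/(3*pi) + 4*sin(3*pi*t)/(9*pi**2) - 2*cos(3*pi*t)/(3*pi); evaluating from 0 to 1: ∫_{0}^{1} (4*t + 2) sin(3*pi*t) dt = (2/pi) - (-2/(3*pi)) = 8/(3*pi).
Hence b_3 = 2·(8/(3*pi)) = 16/(3*pi).

16/(3*pi)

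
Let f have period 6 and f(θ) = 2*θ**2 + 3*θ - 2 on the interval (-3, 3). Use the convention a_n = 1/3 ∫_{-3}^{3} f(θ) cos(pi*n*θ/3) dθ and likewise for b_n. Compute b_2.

-9/pi

b_2 = 1/3 ∫_{-3}^{3} f(θ) sin(2*pi*θ/3) dθ.
Integrating by parts twice (tabular method), an antiderivative of (2*θ**2 + 3*θ - 2) sin(2*pi*θ/3) is -3*θ**2*cos(2*pi*θ/3)/pi + 9*θ*sin(2*pi*θ/3)/pi**2 - 9*θ*cos(2*pi*θ/3)/(2*pi) + 27*sin(2*pi*θ/3)/(4*pi**2) + 27*cos(2*pi*θ/3)/(2*pi**3) + 3*cos(2*pi*θ/3)/pi; evaluating from -3 to 3: ∫_{-3}^{3} (2*θ**2 + 3*θ - 2) sin(2*pi*θ/3) dθ = (3*(9 - 25*pi**2)/(2*pi**3)) - (3*(9 - 7*pi**2)/(2*pi**3)) = -27/pi.
Hence b_2 = (1/3)·(-27/pi) = -9/pi.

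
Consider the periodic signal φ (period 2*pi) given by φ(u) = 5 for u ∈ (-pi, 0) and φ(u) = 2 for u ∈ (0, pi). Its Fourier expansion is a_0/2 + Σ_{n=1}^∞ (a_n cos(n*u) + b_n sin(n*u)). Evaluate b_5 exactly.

b_5 = 1/pi ∫_{-pi}^{pi} φ(u) sin(5*u) du.
Split the integral at the breakpoints.
Directly, an antiderivative of (5) sin(5*u) is -cos(5*u); evaluating from -pi to 0: ∫_{-pi}^{0} (5) sin(5*u) du = (-1) - (1) = -2.
Directly, an antiderivative of (2) sin(5*u) is -2*cos(5*u)/5; evaluating from 0 to pi: ∫_{0}^{pi} (2) sin(5*u) du = (2/5) - (-2/5) = 4/5.
Summing the pieces and multiplying by (1/pi) gives b_5 = -6/(5*pi).

-6/(5*pi)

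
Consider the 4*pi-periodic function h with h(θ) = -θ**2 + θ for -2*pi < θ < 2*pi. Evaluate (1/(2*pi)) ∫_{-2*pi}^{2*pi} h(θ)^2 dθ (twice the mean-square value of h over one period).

8*pi**2*(5 + 12*pi**2)/15

(1/(2*pi)) ∫_{-2*pi}^{2*pi} h(θ)^2 dθ = (1/(2*pi)) · (16*pi**3*(5 + 12*pi**2)/15) = 8*pi**2*(5 + 12*pi**2)/15.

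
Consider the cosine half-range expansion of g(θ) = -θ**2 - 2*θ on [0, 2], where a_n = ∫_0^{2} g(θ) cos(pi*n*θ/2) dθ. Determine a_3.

a_3 = ∫_0^{2} (-θ**2 - 2*θ) cos(3*pi*θ/2) dθ.
Integrating by parts twice (tabular method), an antiderivative of (-θ**2 - 2*θ) cos(3*pi*θ/2) is -2*θ**2*sin(3*pi*θ/2)/(3*pi) - 4*θ*sin(3*pi*θ/2)/(3*pi) - 8*θ*cos(3*pi*θ/2)/(9*pi**2) + 16*sin(3*pi*θ/2)/(27*pi**3) - 8*cos(3*pi*θ/2)/(9*pi**2); evaluating from 0 to 2: ∫_{0}^{2} (-θ**2 - 2*θ) cos(3*pi*θ/2) dθ = (8/(3*pi**2)) - (-8/(9*pi**2)) = 32/(9*pi**2).
Hence a_3 = 32/(9*pi**2).

32/(9*pi**2)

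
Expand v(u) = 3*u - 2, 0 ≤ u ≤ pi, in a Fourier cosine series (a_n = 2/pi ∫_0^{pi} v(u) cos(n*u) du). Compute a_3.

-4/(3*pi)

a_3 = 2/pi ∫_0^{pi} (3*u - 2) cos(3*u) du.
Integrating by parts (boundary term plus one more integral), an antiderivative of (3*u - 2) cos(3*u) is u*sin(3*u) - 2*sin(3*u)/3 + cos(3*u)/3; evaluating from 0 to pi: ∫_{0}^{pi} (3*u - 2) cos(3*u) du = (-1/3) - (1/3) = -2/3.
Hence a_3 = (2/pi)·(-2/3) = -4/(3*pi).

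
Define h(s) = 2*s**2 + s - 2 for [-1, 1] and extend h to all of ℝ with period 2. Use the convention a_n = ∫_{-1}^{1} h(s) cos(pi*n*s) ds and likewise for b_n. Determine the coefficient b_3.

b_3 = ∫_{-1}^{1} h(s) sin(3*pi*s) ds.
Integrating by parts twice (tabular method), an antiderivative of (2*s**2 + s - 2) sin(3*pi*s) is -2*s**2*cos(3*pi*s)/(3*pi) + 4*s*sin(3*pi*s)/(9*pi**2) - s*cos(3*pi*s)/(3*pi) + sin(3*pi*s)/(9*pi**2) + 4*cos(3*pi*s)/(27*pi**3) + 2*cos(3*pi*s)/(3*pi); evaluating from -1 to 1: ∫_{-1}^{1} (2*s**2 + s - 2) sin(3*pi*s) ds = ((-4 + 9*pi**2)/(27*pi**3)) - ((-9*pi**2 - 4)/(27*pi**3)) = 2/(3*pi).
Hence b_3 = 2/(3*pi).

2/(3*pi)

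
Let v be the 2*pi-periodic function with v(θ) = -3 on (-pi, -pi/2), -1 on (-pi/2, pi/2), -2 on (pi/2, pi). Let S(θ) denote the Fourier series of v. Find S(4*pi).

θ = 4*pi differs from θ = 0 by 2 full period(s), and the series is 2*pi-periodic.
v is continuous at θ = 0 with value -1, so the series converges to -1 there.

-1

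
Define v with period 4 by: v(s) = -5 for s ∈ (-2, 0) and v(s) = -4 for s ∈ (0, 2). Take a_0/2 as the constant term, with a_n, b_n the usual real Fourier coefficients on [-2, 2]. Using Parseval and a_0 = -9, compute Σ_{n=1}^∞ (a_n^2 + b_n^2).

1/2

Parseval: a_0^2/2 + Σ_{n≥1} (a_n^2+b_n^2) = 1/2 ∫_{-2}^{2} v(s)^2 ds = 41.
Subtract a_0^2/2 = 81/2: Σ (a_n^2+b_n^2) = 1/2.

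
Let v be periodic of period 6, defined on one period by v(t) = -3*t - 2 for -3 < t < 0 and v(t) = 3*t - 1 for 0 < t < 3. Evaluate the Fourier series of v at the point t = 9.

t = 9 differs from t = -3 by 2 full period(s), and the series is 6-periodic.
At t = -3 the one-sided limits are v(-3^-) = 8 and v(-3^+) = 7.
By Dirichlet's theorem the series converges to their average, [(8) + (7)]/2 = 15/2.

15/2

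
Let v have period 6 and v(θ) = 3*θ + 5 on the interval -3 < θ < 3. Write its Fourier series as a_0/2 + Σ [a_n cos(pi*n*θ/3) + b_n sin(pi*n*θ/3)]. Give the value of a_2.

0

a_2 = 1/3 ∫_{-3}^{3} v(θ) cos(2*pi*θ/3) dθ.
Integrating by parts (boundary term plus one more integral), an antiderivative of (3*θ + 5) cos(2*pi*θ/3) is 9*θ*sin(2*pi*θ/3)/(2*pi) + 15*sin(2*pi*θ/3)/(2*pi) + 27*cos(2*pi*θ/3)/(4*pi**2); evaluating from -3 to 3: ∫_{-3}^{3} (3*θ + 5) cos(2*pi*θ/3) dθ = (27/(4*pi**2)) - (27/(4*pi**2)) = 0.
Hence a_2 = (1/3)·(0) = 0.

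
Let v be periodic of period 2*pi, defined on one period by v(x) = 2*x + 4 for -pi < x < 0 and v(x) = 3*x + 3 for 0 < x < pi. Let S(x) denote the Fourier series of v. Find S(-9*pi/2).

x = -9*pi/2 differs from x = -pi/2 by -2 full period(s), and the series is 2*pi-periodic.
v is continuous at x = -pi/2 with value 4 - pi, so the series converges to 4 - pi there.

4 - pi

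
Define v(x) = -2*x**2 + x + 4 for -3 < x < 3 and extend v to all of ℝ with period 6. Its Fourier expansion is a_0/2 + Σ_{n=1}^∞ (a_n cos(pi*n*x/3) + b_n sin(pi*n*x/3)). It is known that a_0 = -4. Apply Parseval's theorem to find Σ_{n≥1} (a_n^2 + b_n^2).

318/5

Parseval: a_0^2/2 + Σ_{n≥1} (a_n^2+b_n^2) = 1/3 ∫_{-3}^{3} v(x)^2 dx = 358/5.
Subtract a_0^2/2 = 8: Σ (a_n^2+b_n^2) = 318/5.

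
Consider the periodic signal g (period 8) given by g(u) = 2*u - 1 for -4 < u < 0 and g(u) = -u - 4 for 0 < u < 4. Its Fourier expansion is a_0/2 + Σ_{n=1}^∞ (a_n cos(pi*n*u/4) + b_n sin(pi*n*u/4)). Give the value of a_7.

a_7 = 1/4 ∫_{-4}^{4} g(u) cos(7*pi*u/4) du.
Split the integral at the breakpoints.
Integrating by parts (boundary term plus one more integral), an antiderivative of (2*u - 1) cos(7*pi*u/4) is 8*u*sin(7*pi*u/4)/(7*pi) - 4*sin(7*pi*u/4)/(7*pi) + 32*cos(7*pi*u/4)/(49*pi**2); evaluating from -4 to 0: ∫_{-4}^{0} (2*u - 1) cos(7*pi*u/4) du = (32/(49*pi**2)) - (-32/(49*pi**2)) = 64/(49*pi**2).
Integrating by parts (boundary term plus one more integral), an antiderivative of (-u - 4) cos(7*pi*u/4) is -4*u*sin(7*pi*u/4)/(7*pi) - 16*sin(7*pi*u/4)/(7*pi) - 16*cos(7*pi*u/4)/(49*pi**2); evaluating from 0 to 4: ∫_{0}^{4} (-u - 4) cos(7*pi*u/4) du = (16/(49*pi**2)) - (-16/(49*pi**2)) = 32/(49*pi**2).
Summing the pieces and multiplying by (1/4) gives a_7 = 24/(49*pi**2).

24/(49*pi**2)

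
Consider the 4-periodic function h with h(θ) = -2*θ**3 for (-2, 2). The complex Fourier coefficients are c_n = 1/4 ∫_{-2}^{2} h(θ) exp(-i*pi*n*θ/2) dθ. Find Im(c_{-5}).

Since h is real-valued, Im(c_{-5}) = -1/4 ∫_{-2}^{2} h(θ) sin(-5*pi*θ/2) dθ = b_{5}/2.
h is odd and sin(-5*pi*θ/2) is odd, so the integrand is even: ∫_{-2}^{2} h(θ) sin(-5*pi*θ/2) dθ = 2∫_0^{2} h(θ) sin(-5*pi*θ/2) dθ.
Integrating by parts three times (tabular method), an antiderivative of (-2*θ**3) sin(-5*pi*θ/2) is -4*θ**3*cos(5*pi*θ/2)/(5*pi) + 24*θ**2*sin(5*pi*θ/2)/(25*pi**2) + 96*θ*cos(5*pi*θ/2)/(125*pi**3) - 192*sin(5*pi*θ/2)/(625*pi**4); evaluating from 0 to 2: ∫_{0}^{2} (-2*θ**3) sin(-5*pi*θ/2) dθ = (32*(-6 + 25*pi**2)/(125*pi**3)) - (0) = 32*(-6 + 25*pi**2)/(125*pi**3).
So ∫_{-2}^{2} h(θ) sin(-5*pi*θ/2) dθ = 64*(-6 + 25*pi**2)/(125*pi**3).
Hence Im(c_{-5}) = (-1/4)·(64*(-6 + 25*pi**2)/(125*pi**3)) = 16*(6 - 25*pi**2)/(125*pi**3).

16*(6 - 25*pi**2)/(125*pi**3)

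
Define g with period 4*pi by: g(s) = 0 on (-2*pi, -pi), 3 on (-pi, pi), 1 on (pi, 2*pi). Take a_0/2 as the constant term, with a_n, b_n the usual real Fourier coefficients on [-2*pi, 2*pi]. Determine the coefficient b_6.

b_6 = (1/(2*pi)) ∫_{-2*pi}^{2*pi} g(s) sin(3*s) ds.
Split the integral at the breakpoints.
∫_{-2*pi}^{-pi} (0) sin(3*s) ds = 0.
Directly, an antiderivative of (3) sin(3*s) is -cos(3*s); evaluating from -pi to pi: ∫_{-pi}^{pi} (3) sin(3*s) ds = (1) - (1) = 0.
Directly, an antiderivative of (1) sin(3*s) is -cos(3*s)/3; evaluating from pi to 2*pi: ∫_{pi}^{2*pi} (1) sin(3*s) ds = (-1/3) - (1/3) = -2/3.
Summing the pieces and multiplying by (1/(2*pi)) gives b_6 = -1/(3*pi).

-1/(3*pi)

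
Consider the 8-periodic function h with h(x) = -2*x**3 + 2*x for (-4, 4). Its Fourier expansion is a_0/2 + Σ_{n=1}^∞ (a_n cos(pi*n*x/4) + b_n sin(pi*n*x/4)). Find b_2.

b_2 = 1/4 ∫_{-4}^{4} h(x) sin(pi*x/2) dx.
h is odd and sin(pi*x/2) is odd, so the integrand is even and b_2 = 1/2 ∫_0^{4} h(x) sin(pi*x/2) dx.
Integrating by parts three times (tabular method), an antiderivative of (-2*x**3 + 2*x) sin(pi*x/2) is 4*x**3*cos(pi*x/2)/pi - 24*x**2*sin(pi*x/2)/pi**2 - 96*x*cos(pi*x/2)/pi**3 - 4*x*cos(pi*x/2)/pi + 8*sin(pi*x/2)/pi**2 + 192*sin(pi*x/2)/pi**4; evaluating from 0 to 4: ∫_{0}^{4} (-2*x**3 + 2*x) sin(pi*x/2) dx = (-384/pi**3 + 240/pi) - (0) = -384/pi**3 + 240/pi.
Hence b_2 = (1/2)·(-384/pi**3 + 240/pi) = -192/pi**3 + 120/pi.

-192/pi**3 + 120/pi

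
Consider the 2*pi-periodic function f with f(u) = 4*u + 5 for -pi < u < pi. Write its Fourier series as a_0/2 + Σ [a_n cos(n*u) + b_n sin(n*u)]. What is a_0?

10

a_0 = 1/pi ∫_{-pi}^{pi} f(u) du = 1/pi · (10*pi) = 10.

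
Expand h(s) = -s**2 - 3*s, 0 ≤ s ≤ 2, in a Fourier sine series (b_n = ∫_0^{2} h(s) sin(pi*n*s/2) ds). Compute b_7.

4*(8 - 245*pi**2)/(343*pi**3)

b_7 = ∫_0^{2} (-s**2 - 3*s) sin(7*pi*s/2) ds.
Integrating by parts twice (tabular method), an antiderivative of (-s**2 - 3*s) sin(7*pi*s/2) is 2*s**2*cos(7*pi*s/2)/(7*pi) - 8*s*sin(7*pi*s/2)/(49*pi**2) + 6*s*cos(7*pi*s/2)/(7*pi) - 12*sin(7*pi*s/2)/(49*pi**2) - 16*cos(7*pi*s/2)/(343*pi**3); evaluating from 0 to 2: ∫_{0}^{2} (-s**2 - 3*s) sin(7*pi*s/2) ds = (4*(4 - 245*pi**2)/(343*pi**3)) - (-16/(343*pi**3)) = 4*(8 - 245*pi**2)/(343*pi**3).
Hence b_7 = 4*(8 - 245*pi**2)/(343*pi**3).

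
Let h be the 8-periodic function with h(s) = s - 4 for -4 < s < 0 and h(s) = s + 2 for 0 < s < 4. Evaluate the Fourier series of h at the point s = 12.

s = 12 differs from s = -4 by 2 full period(s), and the series is 8-periodic.
At s = -4 the one-sided limits are h(-4^-) = 6 and h(-4^+) = -8.
By Dirichlet's theorem the series converges to their average, [(6) + (-8)]/2 = -1.

-1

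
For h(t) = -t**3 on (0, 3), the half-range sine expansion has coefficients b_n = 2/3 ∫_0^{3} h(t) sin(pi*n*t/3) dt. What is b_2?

b_2 = 2/3 ∫_0^{3} (-t**3) sin(2*pi*t/3) dt.
Integrating by parts three times (tabular method), an antiderivative of (-t**3) sin(2*pi*t/3) is 3*t**3*cos(2*pi*t/3)/(2*pi) - 27*t**2*sin(2*pi*t/3)/(4*pi**2) - 81*t*cos(2*pi*t/3)/(4*pi**3) + 243*sin(2*pi*t/3)/(8*pi**4); evaluating from 0 to 3: ∫_{0}^{3} (-t**3) sin(2*pi*t/3) dt = (81*(-3 + 2*pi**2)/(4*pi**3)) - (0) = 81*(-3 + 2*pi**2)/(4*pi**3).
Hence b_2 = (2/3)·(81*(-3 + 2*pi**2)/(4*pi**3)) = -81/(2*pi**3) + 27/pi.

-81/(2*pi**3) + 27/pi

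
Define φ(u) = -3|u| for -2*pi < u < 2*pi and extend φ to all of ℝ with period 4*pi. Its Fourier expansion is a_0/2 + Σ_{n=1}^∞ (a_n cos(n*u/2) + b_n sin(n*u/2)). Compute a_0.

-6*pi

a_0 = (1/(2*pi)) ∫_{-2*pi}^{2*pi} φ(u) du = (1/(2*pi)) · (-12*pi**2) = -6*pi.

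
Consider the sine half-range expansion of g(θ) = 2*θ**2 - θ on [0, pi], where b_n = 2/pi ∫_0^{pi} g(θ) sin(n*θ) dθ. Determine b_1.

b_1 = 2/pi ∫_0^{pi} (2*θ**2 - θ) sin(θ) dθ.
Integrating by parts twice (tabular method), an antiderivative of (2*θ**2 - θ) sin(θ) is -2*θ**2*cos(θ) + 4*θ*sin(θ) + θ*cos(θ) - sin(θ) + 4*cos(θ); evaluating from 0 to pi: ∫_{0}^{pi} (2*θ**2 - θ) sin(θ) dθ = (-4 - pi + 2*pi**2) - (4) = -8 - pi + 2*pi**2.
Hence b_1 = (2/pi)·(-8 - pi + 2*pi**2) = -16/pi - 2 + 4*pi.

-16/pi - 2 + 4*pi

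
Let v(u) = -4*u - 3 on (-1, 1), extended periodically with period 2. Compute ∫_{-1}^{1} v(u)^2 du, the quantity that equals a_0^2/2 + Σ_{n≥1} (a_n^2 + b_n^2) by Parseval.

∫_{-1}^{1} v(u)^2 du = 86/3.

86/3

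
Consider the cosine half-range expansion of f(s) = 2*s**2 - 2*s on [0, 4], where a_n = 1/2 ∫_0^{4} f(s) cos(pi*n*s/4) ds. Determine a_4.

8/pi**2

a_4 = 1/2 ∫_0^{4} (2*s**2 - 2*s) cos(pi*s) ds.
Integrating by parts twice (tabular method), an antiderivative of (2*s**2 - 2*s) cos(pi*s) is 2*s**2*sin(pi*s)/pi - 2*s*sin(pi*s)/pi + 4*s*cos(pi*s)/pi**2 - 4*sin(pi*s)/pi**3 - 2*cos(pi*s)/pi**2; evaluating from 0 to 4: ∫_{0}^{4} (2*s**2 - 2*s) cos(pi*s) ds = (14/pi**2) - (-2/pi**2) = 16/pi**2.
Hence a_4 = (1/2)·(16/pi**2) = 8/pi**2.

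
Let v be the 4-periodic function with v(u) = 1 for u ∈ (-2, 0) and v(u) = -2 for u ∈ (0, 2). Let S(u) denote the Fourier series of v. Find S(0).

At u = 0 the one-sided limits are v(0^-) = 1 and v(0^+) = -2.
By Dirichlet's theorem the series converges to their average, [(1) + (-2)]/2 = -1/2.

-1/2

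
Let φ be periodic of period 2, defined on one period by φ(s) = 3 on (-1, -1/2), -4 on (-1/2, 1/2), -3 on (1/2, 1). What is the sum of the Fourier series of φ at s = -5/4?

s = -5/4 differs from s = 3/4 by -1 full period(s), and the series is 2-periodic.
φ is continuous at s = 3/4 with value -3, so the series converges to -3 there.

-3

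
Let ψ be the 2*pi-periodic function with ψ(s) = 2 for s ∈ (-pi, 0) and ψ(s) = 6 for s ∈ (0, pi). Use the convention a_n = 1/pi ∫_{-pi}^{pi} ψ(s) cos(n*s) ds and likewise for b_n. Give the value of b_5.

b_5 = 1/pi ∫_{-pi}^{pi} ψ(s) sin(5*s) ds.
Split the integral at the breakpoints.
Directly, an antiderivative of (2) sin(5*s) is -2*cos(5*s)/5; evaluating from -pi to 0: ∫_{-pi}^{0} (2) sin(5*s) ds = (-2/5) - (2/5) = -4/5.
Directly, an antiderivative of (6) sin(5*s) is -6*cos(5*s)/5; evaluating from 0 to pi: ∫_{0}^{pi} (6) sin(5*s) ds = (6/5) - (-6/5) = 12/5.
Summing the pieces and multiplying by (1/pi) gives b_5 = 8/(5*pi).

8/(5*pi)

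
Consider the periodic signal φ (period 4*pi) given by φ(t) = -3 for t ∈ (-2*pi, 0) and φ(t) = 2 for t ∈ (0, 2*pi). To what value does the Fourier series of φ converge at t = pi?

φ is continuous at t = pi with value 2, so the series converges to 2 there.

2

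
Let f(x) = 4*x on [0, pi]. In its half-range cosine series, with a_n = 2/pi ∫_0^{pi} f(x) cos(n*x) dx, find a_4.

0

a_4 = 2/pi ∫_0^{pi} (4*x) cos(4*x) dx.
Integrating by parts (boundary term plus one more integral), an antiderivative of (4*x) cos(4*x) is x*sin(4*x) + cos(4*x)/4; evaluating from 0 to pi: ∫_{0}^{pi} (4*x) cos(4*x) dx = (1/4) - (1/4) = 0.
Hence a_4 = (2/pi)·(0) = 0.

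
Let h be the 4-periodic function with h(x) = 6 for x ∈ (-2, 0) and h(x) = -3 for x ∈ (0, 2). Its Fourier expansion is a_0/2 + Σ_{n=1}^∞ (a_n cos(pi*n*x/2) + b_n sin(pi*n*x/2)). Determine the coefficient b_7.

-18/(7*pi)

b_7 = 1/2 ∫_{-2}^{2} h(x) sin(7*pi*x/2) dx.
Split the integral at the breakpoints.
Directly, an antiderivative of (6) sin(7*pi*x/2) is -12*cos(7*pi*x/2)/(7*pi); evaluating from -2 to 0: ∫_{-2}^{0} (6) sin(7*pi*x/2) dx = (-12/(7*pi)) - (12/(7*pi)) = -24/(7*pi).
Directly, an antiderivative of (-3) sin(7*pi*x/2) is 6*cos(7*pi*x/2)/(7*pi); evaluating from 0 to 2: ∫_{0}^{2} (-3) sin(7*pi*x/2) dx = (-6/(7*pi)) - (6/(7*pi)) = -12/(7*pi).
Summing the pieces and multiplying by (1/2) gives b_7 = -18/(7*pi).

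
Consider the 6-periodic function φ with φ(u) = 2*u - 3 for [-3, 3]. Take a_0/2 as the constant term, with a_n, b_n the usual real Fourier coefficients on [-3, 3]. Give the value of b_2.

b_2 = 1/3 ∫_{-3}^{3} φ(u) sin(2*pi*u/3) du.
Integrating by parts (boundary term plus one more integral), an antiderivative of (2*u - 3) sin(2*pi*u/3) is -3*u*cos(2*pi*u/3)/pi + 9*sin(2*pi*u/3)/(2*pi**2) + 9*cos(2*pi*u/3)/(2*pi); evaluating from -3 to 3: ∫_{-3}^{3} (2*u - 3) sin(2*pi*u/3) du = (-9/(2*pi)) - (27/(2*pi)) = -18/pi.
Hence b_2 = (1/3)·(-18/pi) = -6/pi.

-6/pi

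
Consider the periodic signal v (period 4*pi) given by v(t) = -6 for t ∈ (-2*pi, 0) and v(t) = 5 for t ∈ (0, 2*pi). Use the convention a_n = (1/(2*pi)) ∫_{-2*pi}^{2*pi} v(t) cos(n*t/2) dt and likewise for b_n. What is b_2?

b_2 = (1/(2*pi)) ∫_{-2*pi}^{2*pi} v(t) sin(t) dt.
Split the integral at the breakpoints.
Directly, an antiderivative of (-6) sin(t) is 6*cos(t); evaluating from -2*pi to 0: ∫_{-2*pi}^{0} (-6) sin(t) dt = (6) - (6) = 0.
Directly, an antiderivative of (5) sin(t) is -5*cos(t); evaluating from 0 to 2*pi: ∫_{0}^{2*pi} (5) sin(t) dt = (-5) - (-5) = 0.
Summing the pieces and multiplying by (1/(2*pi)) gives b_2 = 0.

0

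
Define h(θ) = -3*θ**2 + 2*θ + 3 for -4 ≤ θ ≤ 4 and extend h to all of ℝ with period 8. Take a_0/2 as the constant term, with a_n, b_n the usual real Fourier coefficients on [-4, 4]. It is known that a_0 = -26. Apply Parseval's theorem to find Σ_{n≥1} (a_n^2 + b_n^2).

6784/15

Parseval: a_0^2/2 + Σ_{n≥1} (a_n^2+b_n^2) = 1/4 ∫_{-4}^{4} h(θ)^2 dθ = 11854/15.
Subtract a_0^2/2 = 338: Σ (a_n^2+b_n^2) = 6784/15.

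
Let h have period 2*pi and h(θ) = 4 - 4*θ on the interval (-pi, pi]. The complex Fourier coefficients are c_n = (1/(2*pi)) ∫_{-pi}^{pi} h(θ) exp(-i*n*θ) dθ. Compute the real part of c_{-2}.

Since h is real-valued, Re(c_{-2}) = (1/(2*pi)) ∫_{-pi}^{pi} h(θ) cos(-2*θ) dθ = a_{2}/2.
Integrating by parts (boundary term plus one more integral), an antiderivative of (4 - 4*θ) cos(-2*θ) is -2*θ*sin(2*θ) + 2*sin(2*θ) - cos(2*θ); evaluating from -pi to pi: ∫_{-pi}^{pi} (4 - 4*θ) cos(-2*θ) dθ = (-1) - (-1) = 0.
Hence Re(c_{-2}) = (1/(2*pi))·(0) = 0.

0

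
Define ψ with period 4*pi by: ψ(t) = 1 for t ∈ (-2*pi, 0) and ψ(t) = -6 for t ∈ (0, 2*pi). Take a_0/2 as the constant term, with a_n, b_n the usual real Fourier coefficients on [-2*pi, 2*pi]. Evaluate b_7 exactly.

b_7 = (1/(2*pi)) ∫_{-2*pi}^{2*pi} ψ(t) sin(7*t/2) dt.
Split the integral at the breakpoints.
Directly, an antiderivative of (1) sin(7*t/2) is -2*cos(7*t/2)/7; evaluating from -2*pi to 0: ∫_{-2*pi}^{0} (1) sin(7*t/2) dt = (-2/7) - (2/7) = -4/7.
Directly, an antiderivative of (-6) sin(7*t/2) is 12*cos(7*t/2)/7; evaluating from 0 to 2*pi: ∫_{0}^{2*pi} (-6) sin(7*t/2) dt = (-12/7) - (12/7) = -24/7.
Summing the pieces and multiplying by (1/(2*pi)) gives b_7 = -2/pi.

-2/pi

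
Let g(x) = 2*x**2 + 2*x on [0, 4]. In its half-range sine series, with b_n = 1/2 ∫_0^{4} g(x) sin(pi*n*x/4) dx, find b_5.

b_5 = 1/2 ∫_0^{4} (2*x**2 + 2*x) sin(5*pi*x/4) dx.
Integrating by parts twice (tabular method), an antiderivative of (2*x**2 + 2*x) sin(5*pi*x/4) is -8*x**2*cos(5*pi*x/4)/(5*pi) + 64*x*sin(5*pi*x/4)/(25*pi**2) - 8*x*cos(5*pi*x/4)/(5*pi) + 32*sin(5*pi*x/4)/(25*pi**2) + 256*cos(5*pi*x/4)/(125*pi**3); evaluating from 0 to 4: ∫_{0}^{4} (2*x**2 + 2*x) sin(5*pi*x/4) dx = (-256/(125*pi**3) + 32/pi) - (256/(125*pi**3)) = -512/(125*pi**3) + 32/pi.
Hence b_5 = (1/2)·(-512/(125*pi**3) + 32/pi) = -256/(125*pi**3) + 16/pi.

-256/(125*pi**3) + 16/pi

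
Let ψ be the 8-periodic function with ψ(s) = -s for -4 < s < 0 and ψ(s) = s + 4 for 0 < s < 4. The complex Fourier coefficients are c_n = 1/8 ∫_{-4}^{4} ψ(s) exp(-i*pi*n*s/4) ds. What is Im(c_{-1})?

Since ψ is real-valued, Im(c_{-1}) = -1/8 ∫_{-4}^{4} ψ(s) sin(-pi*s/4) ds = b_{1}/2.
Split the integral at the breakpoints.
Integrating by parts (boundary term plus one more integral), an antiderivative of (-s) sin(-pi*s/4) is -4*s*cos(pi*s/4)/pi + 16*sin(pi*s/4)/pi**2; evaluating from -4 to 0: ∫_{-4}^{0} (-s) sin(-pi*s/4) ds = (0) - (-16/pi) = 16/pi.
Integrating by parts (boundary term plus one more integral), an antiderivative of (s + 4) sin(-pi*s/4) is 4*s*cos(pi*s/4)/pi - 16*sin(pi*s/4)/pi**2 + 16*cos(pi*s/4)/pi; evaluating from 0 to 4: ∫_{0}^{4} (s + 4) sin(-pi*s/4) ds = (-32/pi) - (16/pi) = -48/pi.
So ∫_{-4}^{4} ψ(s) sin(-pi*s/4) ds = -32/pi.
Hence Im(c_{-1}) = (-1/8)·(-32/pi) = 4/pi.

4/pi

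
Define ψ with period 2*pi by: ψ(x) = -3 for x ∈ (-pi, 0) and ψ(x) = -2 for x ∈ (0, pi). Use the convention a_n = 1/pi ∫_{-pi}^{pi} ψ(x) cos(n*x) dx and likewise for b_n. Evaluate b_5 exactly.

2/(5*pi)

b_5 = 1/pi ∫_{-pi}^{pi} ψ(x) sin(5*x) dx.
Split the integral at the breakpoints.
Directly, an antiderivative of (-3) sin(5*x) is 3*cos(5*x)/5; evaluating from -pi to 0: ∫_{-pi}^{0} (-3) sin(5*x) dx = (3/5) - (-3/5) = 6/5.
Directly, an antiderivative of (-2) sin(5*x) is 2*cos(5*x)/5; evaluating from 0 to pi: ∫_{0}^{pi} (-2) sin(5*x) dx = (-2/5) - (2/5) = -4/5.
Summing the pieces and multiplying by (1/pi) gives b_5 = 2/(5*pi).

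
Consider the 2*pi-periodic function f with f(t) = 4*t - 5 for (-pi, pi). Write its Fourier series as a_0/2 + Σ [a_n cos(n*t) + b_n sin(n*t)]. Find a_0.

a_0 = 1/pi ∫_{-pi}^{pi} f(t) dt = 1/pi · (-10*pi) = -10.

-10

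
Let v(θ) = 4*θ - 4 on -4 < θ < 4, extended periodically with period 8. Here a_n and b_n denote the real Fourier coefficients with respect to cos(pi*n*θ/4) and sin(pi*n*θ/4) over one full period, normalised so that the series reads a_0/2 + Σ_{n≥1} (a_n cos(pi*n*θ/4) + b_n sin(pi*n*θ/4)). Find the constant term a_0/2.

-4

a_0 = 1/4 ∫_{-4}^{4} v(θ) dθ = 1/4 · (-32) = -8.
So the constant term a_0/2 = -4.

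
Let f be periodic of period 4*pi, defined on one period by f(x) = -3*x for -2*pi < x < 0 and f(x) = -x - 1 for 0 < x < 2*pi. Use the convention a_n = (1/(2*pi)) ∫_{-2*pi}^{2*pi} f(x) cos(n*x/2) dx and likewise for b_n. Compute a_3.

-8/(9*pi)

a_3 = (1/(2*pi)) ∫_{-2*pi}^{2*pi} f(x) cos(3*x/2) dx.
Split the integral at the breakpoints.
Integrating by parts (boundary term plus one more integral), an antiderivative of (-3*x) cos(3*x/2) is -2*x*sin(3*x/2) - 4*cos(3*x/2)/3; evaluating from -2*pi to 0: ∫_{-2*pi}^{0} (-3*x) cos(3*x/2) dx = (-4/3) - (4/3) = -8/3.
Integrating by parts (boundary term plus one more integral), an antiderivative of (-x - 1) cos(3*x/2) is -2*x*sin(3*x/2)/3 - 2*sin(3*x/2)/3 - 4*cos(3*x/2)/9; evaluating from 0 to 2*pi: ∫_{0}^{2*pi} (-x - 1) cos(3*x/2) dx = (4/9) - (-4/9) = 8/9.
Summing the pieces and multiplying by (1/(2*pi)) gives a_3 = -8/(9*pi).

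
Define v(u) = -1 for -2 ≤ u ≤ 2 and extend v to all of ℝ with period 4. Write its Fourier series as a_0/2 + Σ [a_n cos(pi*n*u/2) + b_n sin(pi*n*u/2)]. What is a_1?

a_1 = 1/2 ∫_{-2}^{2} v(u) cos(pi*u/2) du.
v is even and cos(pi*u/2) is even, so the integrand is even and a_1 = ∫_0^{2} v(u) cos(pi*u/2) du.
Directly, an antiderivative of (-1) cos(pi*u/2) is -2*sin(pi*u/2)/pi; evaluating from 0 to 2: ∫_{0}^{2} (-1) cos(pi*u/2) du = (0) - (0) = 0.
Hence a_1 = 0.

0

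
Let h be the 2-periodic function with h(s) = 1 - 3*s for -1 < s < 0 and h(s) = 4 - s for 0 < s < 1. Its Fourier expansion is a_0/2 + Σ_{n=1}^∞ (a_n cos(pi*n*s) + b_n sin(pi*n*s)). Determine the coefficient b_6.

b_6 = ∫_{-1}^{1} h(s) sin(6*pi*s) ds.
Split the integral at the breakpoints.
Integrating by parts (boundary term plus one more integral), an antiderivative of (1 - 3*s) sin(6*pi*s) is s*cos(6*pi*s)/(2*pi) - sin(6*pi*s)/(12*pi**2) - cos(6*pi*s)/(6*pi); evaluating from -1 to 0: ∫_{-1}^{0} (1 - 3*s) sin(6*pi*s) ds = (-1/(6*pi)) - (-2/(3*pi)) = 1/(2*pi).
Integrating by parts (boundary term plus one more integral), an antiderivative of (4 - s) sin(6*pi*s) is s*cos(6*pi*s)/(6*pi) - sin(6*pi*s)/(36*pi**2) - 2*cos(6*pi*s)/(3*pi); evaluating from 0 to 1: ∫_{0}^{1} (4 - s) sin(6*pi*s) ds = (-1/(2*pi)) - (-2/(3*pi)) = 1/(6*pi).
Summing the pieces gives b_6 = 2/(3*pi).

2/(3*pi)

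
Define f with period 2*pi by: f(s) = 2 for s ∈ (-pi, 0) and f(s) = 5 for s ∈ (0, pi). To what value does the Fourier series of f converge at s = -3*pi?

7/2

s = -3*pi differs from s = -pi by -1 full period(s), and the series is 2*pi-periodic.
At s = -pi the one-sided limits are f(-pi^-) = 5 and f(-pi^+) = 2.
By Dirichlet's theorem the series converges to their average, [(5) + (2)]/2 = 7/2.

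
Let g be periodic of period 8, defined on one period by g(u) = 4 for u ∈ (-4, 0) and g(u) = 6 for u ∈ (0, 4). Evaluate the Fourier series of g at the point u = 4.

5

u = 4 differs from u = -4 by 1 full period(s), and the series is 8-periodic.
At u = -4 the one-sided limits are g(-4^-) = 6 and g(-4^+) = 4.
By Dirichlet's theorem the series converges to their average, [(6) + (4)]/2 = 5.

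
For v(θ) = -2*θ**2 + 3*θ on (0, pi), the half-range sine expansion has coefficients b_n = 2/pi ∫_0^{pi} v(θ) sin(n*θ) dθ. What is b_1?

b_1 = 2/pi ∫_0^{pi} (-2*θ**2 + 3*θ) sin(θ) dθ.
Integrating by parts twice (tabular method), an antiderivative of (-2*θ**2 + 3*θ) sin(θ) is 2*θ**2*cos(θ) - 4*θ*sin(θ) - 3*θ*cos(θ) + 3*sin(θ) - 4*cos(θ); evaluating from 0 to pi: ∫_{0}^{pi} (-2*θ**2 + 3*θ) sin(θ) dθ = (-2*pi**2 + 4 + 3*pi) - (-4) = -2*pi**2 + 8 + 3*pi.
Hence b_1 = (2/pi)·(-2*pi**2 + 8 + 3*pi) = -4*pi + 16/pi + 6.

-4*pi + 16/pi + 6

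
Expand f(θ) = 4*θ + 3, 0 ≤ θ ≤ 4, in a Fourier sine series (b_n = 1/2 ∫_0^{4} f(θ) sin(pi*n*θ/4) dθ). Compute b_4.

b_4 = 1/2 ∫_0^{4} (4*θ + 3) sin(pi*θ) dθ.
Integrating by parts (boundary term plus one more integral), an antiderivative of (4*θ + 3) sin(pi*θ) is -4*θ*cos(pi*θ)/pi + 4*sin(pi*θ)/pi**2 - 3*cos(pi*θ)/pi; evaluating from 0 to 4: ∫_{0}^{4} (4*θ + 3) sin(pi*θ) dθ = (-19/pi) - (-3/pi) = -16/pi.
Hence b_4 = (1/2)·(-16/pi) = -8/pi.

-8/pi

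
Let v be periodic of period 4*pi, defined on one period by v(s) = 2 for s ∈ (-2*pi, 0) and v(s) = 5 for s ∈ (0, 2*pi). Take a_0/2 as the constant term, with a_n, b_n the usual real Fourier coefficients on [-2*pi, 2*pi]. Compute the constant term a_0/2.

7/2

a_0 = (1/(2*pi)) ∫_{-2*pi}^{2*pi} v(s) ds = (1/(2*pi)) · (14*pi) = 7.
So the constant term a_0/2 = 7/2.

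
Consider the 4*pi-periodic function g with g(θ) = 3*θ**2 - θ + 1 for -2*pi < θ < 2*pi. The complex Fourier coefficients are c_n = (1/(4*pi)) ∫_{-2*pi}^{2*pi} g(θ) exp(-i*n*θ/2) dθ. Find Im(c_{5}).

2/5

Since g is real-valued, Im(c_{5}) = -(1/(4*pi)) ∫_{-2*pi}^{2*pi} g(θ) sin(5*θ/2) dθ = -b_{5}/2.
Integrating by parts twice (tabular method), an antiderivative of (3*θ**2 - θ + 1) sin(5*θ/2) is -6*θ**2*cos(5*θ/2)/5 + 24*θ*sin(5*θ/2)/25 + 2*θ*cos(5*θ/2)/5 - 4*sin(5*θ/2)/25 - 2*cos(5*θ/2)/125; evaluating from -2*pi to 2*pi: ∫_{-2*pi}^{2*pi} (3*θ**2 - θ + 1) sin(5*θ/2) dθ = (-4*pi/5 + 2/125 + 24*pi**2/5) - (2/125 + 4*pi/5 + 24*pi**2/5) = -8*pi/5.
Hence Im(c_{5}) = (-1/(4*pi))·(-8*pi/5) = 2/5.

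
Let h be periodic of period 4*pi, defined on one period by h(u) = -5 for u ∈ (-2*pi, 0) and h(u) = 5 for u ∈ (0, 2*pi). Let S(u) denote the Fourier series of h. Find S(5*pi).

5

u = 5*pi differs from u = pi by 1 full period(s), and the series is 4*pi-periodic.
h is continuous at u = pi with value 5, so the series converges to 5 there.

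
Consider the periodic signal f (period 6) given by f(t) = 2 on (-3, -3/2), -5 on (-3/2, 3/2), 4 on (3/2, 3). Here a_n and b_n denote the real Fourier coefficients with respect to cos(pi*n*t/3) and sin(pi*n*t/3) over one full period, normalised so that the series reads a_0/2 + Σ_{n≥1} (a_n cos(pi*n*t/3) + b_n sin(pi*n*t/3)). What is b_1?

2/pi

b_1 = 1/3 ∫_{-3}^{3} f(t) sin(pi*t/3) dt.
Split the integral at the breakpoints.
Directly, an antiderivative of (2) sin(pi*t/3) is -6*cos(pi*t/3)/pi; evaluating from -3 to -3/2: ∫_{-3}^{-3/2} (2) sin(pi*t/3) dt = (0) - (6/pi) = -6/pi.
Directly, an antiderivative of (-5) sin(pi*t/3) is 15*cos(pi*t/3)/pi; evaluating from -3/2 to 3/2: ∫_{-3/2}^{3/2} (-5) sin(pi*t/3) dt = (0) - (0) = 0.
Directly, an antiderivative of (4) sin(pi*t/3) is -12*cos(pi*t/3)/pi; evaluating from 3/2 to 3: ∫_{3/2}^{3} (4) sin(pi*t/3) dt = (12/pi) - (0) = 12/pi.
Summing the pieces and multiplying by (1/3) gives b_1 = 2/pi.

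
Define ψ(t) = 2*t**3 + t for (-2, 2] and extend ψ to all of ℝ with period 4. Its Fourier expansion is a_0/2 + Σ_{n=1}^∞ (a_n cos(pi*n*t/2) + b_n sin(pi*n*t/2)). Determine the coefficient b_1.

b_1 = 1/2 ∫_{-2}^{2} ψ(t) sin(pi*t/2) dt.
ψ is odd and sin(pi*t/2) is odd, so the integrand is even and b_1 = ∫_0^{2} ψ(t) sin(pi*t/2) dt.
Integrating by parts three times (tabular method), an antiderivative of (2*t**3 + t) sin(pi*t/2) is -4*t**3*cos(pi*t/2)/pi + 24*t**2*sin(pi*t/2)/pi**2 - 2*t*cos(pi*t/2)/pi + 96*t*cos(pi*t/2)/pi**3 - 192*sin(pi*t/2)/pi**4 + 4*sin(pi*t/2)/pi**2; evaluating from 0 to 2: ∫_{0}^{2} (2*t**3 + t) sin(pi*t/2) dt = (-192/pi**3 + 36/pi) - (0) = -192/pi**3 + 36/pi.
Hence b_1 = -192/pi**3 + 36/pi.

-192/pi**3 + 36/pi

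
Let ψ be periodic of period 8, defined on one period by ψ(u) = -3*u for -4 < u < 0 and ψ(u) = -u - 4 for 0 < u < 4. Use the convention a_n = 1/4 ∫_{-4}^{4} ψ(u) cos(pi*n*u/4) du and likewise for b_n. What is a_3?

-16/(9*pi**2)

a_3 = 1/4 ∫_{-4}^{4} ψ(u) cos(3*pi*u/4) du.
Split the integral at the breakpoints.
Integrating by parts (boundary term plus one more integral), an antiderivative of (-3*u) cos(3*pi*u/4) is -4*u*sin(3*pi*u/4)/pi - 16*cos(3*pi*u/4)/(3*pi**2); evaluating from -4 to 0: ∫_{-4}^{0} (-3*u) cos(3*pi*u/4) du = (-16/(3*pi**2)) - (16/(3*pi**2)) = -32/(3*pi**2).
Integrating by parts (boundary term plus one more integral), an antiderivative of (-u - 4) cos(3*pi*u/4) is -4*u*sin(3*pi*u/4)/(3*pi) - 16*sin(3*pi*u/4)/(3*pi) - 16*cos(3*pi*u/4)/(9*pi**2); evaluating from 0 to 4: ∫_{0}^{4} (-u - 4) cos(3*pi*u/4) du = (16/(9*pi**2)) - (-16/(9*pi**2)) = 32/(9*pi**2).
Summing the pieces and multiplying by (1/4) gives a_3 = -16/(9*pi**2).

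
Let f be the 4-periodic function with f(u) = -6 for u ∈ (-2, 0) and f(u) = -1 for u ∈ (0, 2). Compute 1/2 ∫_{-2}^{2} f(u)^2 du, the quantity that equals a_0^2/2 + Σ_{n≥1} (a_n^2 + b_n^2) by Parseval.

1/2 ∫_{-2}^{2} f(u)^2 du = 1/2 · (74) = 37.

37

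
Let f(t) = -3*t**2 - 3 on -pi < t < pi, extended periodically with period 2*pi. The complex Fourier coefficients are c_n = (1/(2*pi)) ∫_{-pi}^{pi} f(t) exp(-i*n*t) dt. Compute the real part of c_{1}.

6

Since f is real-valued, Re(c_{1}) = (1/(2*pi)) ∫_{-pi}^{pi} f(t) cos(t) dt = a_{1}/2.
f is even and cos(t) is even, so the integrand is even: ∫_{-pi}^{pi} f(t) cos(t) dt = 2∫_0^{pi} f(t) cos(t) dt.
Integrating by parts twice (tabular method), an antiderivative of (-3*t**2 - 3) cos(t) is -3*t**2*sin(t) - 6*t*cos(t) + 3*sin(t); evaluating from 0 to pi: ∫_{0}^{pi} (-3*t**2 - 3) cos(t) dt = (6*pi) - (0) = 6*pi.
So ∫_{-pi}^{pi} f(t) cos(t) dt = 12*pi.
Hence Re(c_{1}) = (1/(2*pi))·(12*pi) = 6.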